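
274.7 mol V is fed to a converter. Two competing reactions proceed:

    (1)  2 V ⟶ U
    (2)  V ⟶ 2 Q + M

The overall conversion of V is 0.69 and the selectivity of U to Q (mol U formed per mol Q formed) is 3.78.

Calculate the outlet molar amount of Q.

23.5 mol

Conversion of V: V consumed = 0.69 × 274.7 = 189.5 mol = 2ξ₁ + 1ξ₂.
Selectivity: 1ξ₁ / (2ξ₂) = 3.78 → ξ₁ = 7.56 ξ₂.
Substitute: (2·7.56 + 1) ξ₂ = 189.5 → ξ₂ = 11.76 mol, ξ₁ = 88.89 mol.
Outlet amounts (n = n₀ + Σ ν·ξ):
  V: 274.7 − 2(88.89) − 1(11.76) = 85.16
  U: 0 + 1(88.89) = 88.89
  Q: 0 + 2(11.76) = 23.52
  M: 0 + 1(11.76) = 11.76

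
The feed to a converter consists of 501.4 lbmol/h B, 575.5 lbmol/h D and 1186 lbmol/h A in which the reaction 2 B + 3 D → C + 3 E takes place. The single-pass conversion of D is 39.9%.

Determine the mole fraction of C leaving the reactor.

0.035

D reacted = 0.399 × 575.5 = 229.6 lbmol/h; ν_D = −3, so ξ = 229.6/3 = 76.54 lbmol/h.
Outlet amounts (n = n₀ + ν ξ):
  B: 501.4 − 2(76.54) = 348.3
  D: 575.5 − 3(76.54) = 345.9
  C: 0 + 1(76.54) = 76.54
  E: 0 + 3(76.54) = 229.6
  A: 1186 (inert)
Total out = 2186 lbmol/h; y_C = 76.54 / 2186 = 0.03501.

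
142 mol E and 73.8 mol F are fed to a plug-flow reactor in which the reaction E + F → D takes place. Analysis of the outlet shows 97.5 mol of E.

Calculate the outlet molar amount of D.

44.5 mol

For E: n = n₀ − 1ξ → 97.5 = 142 − 1ξ, giving ξ = 44.5 mol.
Outlet amounts (n = n₀ + ν ξ):
  E: 142 − 1(44.5) = 97.5
  F: 73.8 − 1(44.5) = 29.3
  D: 0 + 1(44.5) = 44.5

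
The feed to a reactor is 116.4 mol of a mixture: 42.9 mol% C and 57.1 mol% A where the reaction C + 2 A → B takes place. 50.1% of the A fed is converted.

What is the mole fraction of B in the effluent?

0.2

A reacted = 0.501 × 66.46 = 33.3 mol; ν_A = −2, so ξ = 33.3/2 = 16.65 mol.
Outlet amounts (n = n₀ + ν ξ):
  C: 49.94 − 1(16.65) = 33.29
  A: 66.46 − 2(16.65) = 33.17
  B: 0 + 1(16.65) = 16.65
Total out = 83.1 mol; y_B = 16.65 / 83.1 = 0.2003.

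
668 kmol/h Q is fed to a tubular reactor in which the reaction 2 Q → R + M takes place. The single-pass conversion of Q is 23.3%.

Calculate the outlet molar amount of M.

Q reacted = 0.233 × 668 = 155.6 kmol/h; ν_Q = −2, so ξ = 155.6/2 = 77.82 kmol/h.
Outlet amounts (n = n₀ + ν ξ):
  Q: 668 − 2(77.82) = 512.4
  R: 0 + 1(77.82) = 77.82
  M: 0 + 1(77.82) = 77.82

77.8 kmol/h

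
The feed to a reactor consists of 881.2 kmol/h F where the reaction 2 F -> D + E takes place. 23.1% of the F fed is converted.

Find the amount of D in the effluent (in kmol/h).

F reacted = 0.231 × 881.2 = 203.6 kmol/h; ν_F = −2, so ξ = 203.6/2 = 101.8 kmol/h.
Outlet amounts (n = n₀ + ν ξ):
  F: 881.2 − 2(101.8) = 677.6
  D: 0 + 1(101.8) = 101.8
  E: 0 + 1(101.8) = 101.8

102 kmol/h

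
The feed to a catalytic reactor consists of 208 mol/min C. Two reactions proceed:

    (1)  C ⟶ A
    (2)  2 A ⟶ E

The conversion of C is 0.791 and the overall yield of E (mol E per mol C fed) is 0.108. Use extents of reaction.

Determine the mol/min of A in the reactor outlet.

Conversion of C: C consumed = 1ξ₁ = 0.791 × 208 → ξ₁ = 164.5 mol/min.
Yield of E: 1ξ₂ / 208 = 0.108 → ξ₂ = 22.46 mol/min.
Outlet amounts (n = n₀ + Σ ν·ξ):
  C: 208 − 1(164.5) = 43.47
  A: 0 + 1(164.5) − 2(22.46) = 119.6
  E: 0 + 1(22.46) = 22.46

120 mol/min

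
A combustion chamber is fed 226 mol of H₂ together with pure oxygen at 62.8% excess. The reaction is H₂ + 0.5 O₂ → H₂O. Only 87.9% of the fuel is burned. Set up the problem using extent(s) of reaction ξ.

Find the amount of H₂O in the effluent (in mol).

199 mol

Stoichiometric O₂ = 0.5 × 226 = 113 mol; O₂ fed = 113 × 1.628 = 184 mol.
Fuel reacted = 0.879 × 226 → ξ = 198.7 mol.
Outlet (n = n₀ + ν ξ):
  H₂: 226 − 1(198.7) = 27.35
  O₂: 184 − 0.5(198.7) = 84.64
  H₂O: 0 + 1(198.7) = 198.7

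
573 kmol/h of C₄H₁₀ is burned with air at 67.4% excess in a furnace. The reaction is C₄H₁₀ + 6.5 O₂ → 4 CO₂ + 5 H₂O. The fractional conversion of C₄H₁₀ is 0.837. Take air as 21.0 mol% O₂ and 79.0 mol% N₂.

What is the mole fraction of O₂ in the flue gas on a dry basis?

Stoichiometric O₂ = 6.5 × 573 = 3724 kmol/h; O₂ fed = 3724 × 1.674 = 6235 kmol/h.
N₂ fed = 6235 × 79/21 = 23450 kmol/h.
Fuel reacted = 0.837 × 573 → ξ = 479.6 kmol/h.
Outlet (n = n₀ + ν ξ):
  C₄H₁₀: 573 − 1(479.6) = 93.4
  O₂: 6235 − 6.5(479.6) = 3117
  N₂: 23450 (inert)
  CO₂: 0 + 4(479.6) = 1918
  H₂O: 0 + 5(479.6) = 2398
Dry total = 28580 kmol/h; y_O₂ (dry) = 3117 / 28580 = 0.1091.

0.109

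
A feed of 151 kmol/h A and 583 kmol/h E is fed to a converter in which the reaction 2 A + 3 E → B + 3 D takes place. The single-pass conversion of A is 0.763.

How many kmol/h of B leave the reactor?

57.6 kmol/h

A reacted = 0.763 × 151 = 115.2 kmol/h; ν_A = −2, so ξ = 115.2/2 = 57.61 kmol/h.
Outlet amounts (n = n₀ + ν ξ):
  A: 151 − 2(57.61) = 35.79
  E: 583 − 3(57.61) = 410.2
  B: 0 + 1(57.61) = 57.61
  D: 0 + 3(57.61) = 172.8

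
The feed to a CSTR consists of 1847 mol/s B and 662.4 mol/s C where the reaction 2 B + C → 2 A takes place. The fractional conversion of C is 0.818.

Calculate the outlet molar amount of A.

C reacted = 0.818 × 662.4 = 541.8 mol/s; ν_C = −1, so ξ = 541.8/1 = 541.8 mol/s.
Outlet amounts (n = n₀ + ν ξ):
  B: 1847 − 2(541.8) = 763.3
  C: 662.4 − 1(541.8) = 120.6
  A: 0 + 2(541.8) = 1084

1080 mol/s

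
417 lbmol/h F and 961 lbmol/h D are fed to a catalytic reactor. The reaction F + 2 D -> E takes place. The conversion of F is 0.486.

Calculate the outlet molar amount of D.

F reacted = 0.486 × 417 = 202.7 lbmol/h; ν_F = −1, so ξ = 202.7/1 = 202.7 lbmol/h.
Outlet amounts (n = n₀ + ν ξ):
  F: 417 − 1(202.7) = 214.3
  D: 961 − 2(202.7) = 555.7
  E: 0 + 1(202.7) = 202.7

556 lbmol/h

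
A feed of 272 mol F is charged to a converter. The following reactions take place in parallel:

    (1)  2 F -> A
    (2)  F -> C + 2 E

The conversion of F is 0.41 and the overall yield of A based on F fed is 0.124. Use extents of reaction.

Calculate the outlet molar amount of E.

Yield of A: 1ξ₁ / 272 = 0.124 → ξ₁ = 33.73 mol.
Conversion of F: 2ξ₁ + 1ξ₂ = 0.41 × 272 = 111.5 → ξ₂ = 44.06 mol.
Outlet amounts (n = n₀ + Σ ν·ξ):
  F: 272 − 2(33.73) − 1(44.06) = 160.5
  A: 0 + 1(33.73) = 33.73
  C: 0 + 1(44.06) = 44.06
  E: 0 + 2(44.06) = 88.13

88.1 mol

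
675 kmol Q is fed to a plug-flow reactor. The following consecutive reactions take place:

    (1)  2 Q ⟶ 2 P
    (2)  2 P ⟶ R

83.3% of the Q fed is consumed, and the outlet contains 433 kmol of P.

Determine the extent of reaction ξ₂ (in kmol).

Conversion of Q: Q consumed = 2ξ₁ = 0.833 × 675 → ξ₁ = 281.1 kmol.
P balance: n_P = 0 + 2ξ₁ − 2ξ₂ = 433 → ξ₂ = (2·281.1 − 433)/2 = 64.64 kmol.
Outlet amounts (n = n₀ + Σ ν·ξ):
  Q: 675 − 2(281.1) = 112.7
  P: 0 + 2(281.1) − 2(64.64) = 433
  R: 0 + 1(64.64) = 64.64

ξ₂ = 64.6 kmol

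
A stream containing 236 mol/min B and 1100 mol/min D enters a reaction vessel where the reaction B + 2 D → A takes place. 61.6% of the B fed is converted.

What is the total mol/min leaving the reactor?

1050 mol/min

B reacted = 0.616 × 236 = 145.4 mol/min; ν_B = −1, so ξ = 145.4/1 = 145.4 mol/min.
Outlet amounts (n = n₀ + ν ξ):
  B: 236 − 1(145.4) = 90.62
  D: 1100 − 2(145.4) = 809.2
  A: 0 + 1(145.4) = 145.4
Total out = 90.62 + 809.2 + 145.4 = 1045 mol/min.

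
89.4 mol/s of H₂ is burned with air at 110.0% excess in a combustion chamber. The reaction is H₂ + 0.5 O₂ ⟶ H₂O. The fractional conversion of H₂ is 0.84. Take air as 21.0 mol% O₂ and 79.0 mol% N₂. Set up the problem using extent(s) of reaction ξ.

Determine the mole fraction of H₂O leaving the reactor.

Stoichiometric O₂ = 0.5 × 89.4 = 44.7 mol/s; O₂ fed = 44.7 × 2.100 = 93.87 mol/s.
N₂ fed = 93.87 × 79/21 = 353.1 mol/s.
Fuel reacted = 0.84 × 89.4 → ξ = 75.1 mol/s.
Outlet (n = n₀ + ν ξ):
  H₂: 89.4 − 1(75.1) = 14.3
  O₂: 93.87 − 0.5(75.1) = 56.32
  N₂: 353.1 (inert)
  H₂O: 0 + 1(75.1) = 75.1
Total out = 498.9 mol/s; y_H₂O = 75.1 / 498.9 = 0.1505.

0.151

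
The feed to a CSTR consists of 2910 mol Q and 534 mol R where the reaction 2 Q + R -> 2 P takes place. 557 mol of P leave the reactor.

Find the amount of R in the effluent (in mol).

For P: n = n₀ + 2ξ → 557 = 0 + 2ξ, giving ξ = 278.5 mol.
Outlet amounts (n = n₀ + ν ξ):
  Q: 2910 − 2(278.5) = 2353
  R: 534 − 1(278.5) = 255.5
  P: 0 + 2(278.5) = 557

256 mol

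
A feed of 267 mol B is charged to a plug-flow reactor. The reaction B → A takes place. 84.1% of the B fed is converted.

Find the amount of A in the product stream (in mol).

225 mol

B reacted = 0.841 × 267 = 224.5 mol; ν_B = −1, so ξ = 224.5/1 = 224.5 mol.
Outlet amounts (n = n₀ + ν ξ):
  B: 267 − 1(224.5) = 42.45
  A: 0 + 1(224.5) = 224.5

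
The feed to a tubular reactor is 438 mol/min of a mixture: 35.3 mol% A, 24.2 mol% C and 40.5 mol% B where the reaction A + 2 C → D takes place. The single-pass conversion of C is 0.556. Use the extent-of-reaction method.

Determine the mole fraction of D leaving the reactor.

0.0777

C reacted = 0.556 × 106 = 58.93 mol/min; ν_C = −2, so ξ = 58.93/2 = 29.47 mol/min.
Outlet amounts (n = n₀ + ν ξ):
  A: 154.6 − 1(29.47) = 125.1
  C: 106 − 2(29.47) = 47.06
  D: 0 + 1(29.47) = 29.47
  B: 177.4 (inert)
Total out = 379.1 mol/min; y_D = 29.47 / 379.1 = 0.07774.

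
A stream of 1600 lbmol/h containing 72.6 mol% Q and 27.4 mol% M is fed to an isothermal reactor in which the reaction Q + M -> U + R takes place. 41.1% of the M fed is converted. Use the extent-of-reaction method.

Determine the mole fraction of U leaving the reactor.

0.113

M reacted = 0.411 × 438.4 = 180.2 lbmol/h; ν_M = −1, so ξ = 180.2/1 = 180.2 lbmol/h.
Outlet amounts (n = n₀ + ν ξ):
  Q: 1162 − 1(180.2) = 981.4
  M: 438.4 − 1(180.2) = 258.2
  U: 0 + 1(180.2) = 180.2
  R: 0 + 1(180.2) = 180.2
Total out = 1600 lbmol/h; y_U = 180.2 / 1600 = 0.1126.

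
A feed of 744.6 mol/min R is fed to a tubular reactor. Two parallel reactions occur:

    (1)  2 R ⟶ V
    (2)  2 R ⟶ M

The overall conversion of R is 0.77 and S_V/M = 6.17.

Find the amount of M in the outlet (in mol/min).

Conversion of R: R consumed = 0.77 × 744.6 = 573.3 mol/min = 2ξ₁ + 2ξ₂.
Selectivity: 1ξ₁ / (1ξ₂) = 6.17 → ξ₁ = 6.17 ξ₂.
Substitute: (2·6.17 + 2) ξ₂ = 573.3 → ξ₂ = 39.98 mol/min, ξ₁ = 246.7 mol/min.
Outlet amounts (n = n₀ + Σ ν·ξ):
  R: 744.6 − 2(246.7) − 2(39.98) = 171.3
  V: 0 + 1(246.7) = 246.7
  M: 0 + 1(39.98) = 39.98

40 mol/min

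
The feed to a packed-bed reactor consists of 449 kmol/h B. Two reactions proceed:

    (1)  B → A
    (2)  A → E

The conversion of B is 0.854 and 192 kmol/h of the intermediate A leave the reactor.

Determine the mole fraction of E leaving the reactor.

Conversion of B: B consumed = 1ξ₁ = 0.854 × 449 → ξ₁ = 383.4 kmol/h.
A balance: n_A = 0 + 1ξ₁ − 1ξ₂ = 192 → ξ₂ = (1·383.4 − 192)/1 = 191.4 kmol/h.
Outlet amounts (n = n₀ + Σ ν·ξ):
  B: 449 − 1(383.4) = 65.55
  A: 0 + 1(383.4) − 1(191.4) = 192
  E: 0 + 1(191.4) = 191.4
Total out = 449 kmol/h; y_E = 191.4 / 449 = 0.4264.

0.426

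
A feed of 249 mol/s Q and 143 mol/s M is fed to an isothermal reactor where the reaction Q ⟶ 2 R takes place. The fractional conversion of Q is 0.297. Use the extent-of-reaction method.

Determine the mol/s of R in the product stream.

148 mol/s

Q reacted = 0.297 × 249 = 73.95 mol/s; ν_Q = −1, so ξ = 73.95/1 = 73.95 mol/s.
Outlet amounts (n = n₀ + ν ξ):
  Q: 249 − 1(73.95) = 175
  R: 0 + 2(73.95) = 147.9
  M: 143 (inert)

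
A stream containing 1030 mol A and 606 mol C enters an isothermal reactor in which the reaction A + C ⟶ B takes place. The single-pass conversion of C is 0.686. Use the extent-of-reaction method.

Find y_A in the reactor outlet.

0.503

C reacted = 0.686 × 606 = 415.7 mol; ν_C = −1, so ξ = 415.7/1 = 415.7 mol.
Outlet amounts (n = n₀ + ν ξ):
  A: 1030 − 1(415.7) = 614.3
  C: 606 − 1(415.7) = 190.3
  B: 0 + 1(415.7) = 415.7
Total out = 1220 mol; y_A = 614.3 / 1220 = 0.5034.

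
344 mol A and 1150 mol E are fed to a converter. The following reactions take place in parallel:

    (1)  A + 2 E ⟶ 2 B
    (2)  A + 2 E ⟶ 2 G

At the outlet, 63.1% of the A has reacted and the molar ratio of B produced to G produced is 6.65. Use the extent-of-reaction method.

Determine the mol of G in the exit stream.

56.7 mol

Conversion of A: A consumed = 0.631 × 344 = 217.1 mol = 1ξ₁ + 1ξ₂.
Selectivity: 2ξ₁ / (2ξ₂) = 6.65 → ξ₁ = 6.65 ξ₂.
Substitute: (1·6.65 + 1) ξ₂ = 217.1 → ξ₂ = 28.37 mol, ξ₁ = 188.7 mol.
Outlet amounts (n = n₀ + Σ ν·ξ):
  A: 344 − 1(188.7) − 1(28.37) = 126.9
  E: 1150 − 2(188.7) − 2(28.37) = 715.9
  B: 0 + 2(188.7) = 377.4
  G: 0 + 2(28.37) = 56.75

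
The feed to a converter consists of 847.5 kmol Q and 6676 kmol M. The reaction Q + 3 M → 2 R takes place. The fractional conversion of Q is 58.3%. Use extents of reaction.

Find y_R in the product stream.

Q reacted = 0.583 × 847.5 = 494.1 kmol; ν_Q = −1, so ξ = 494.1/1 = 494.1 kmol.
Outlet amounts (n = n₀ + ν ξ):
  Q: 847.5 − 1(494.1) = 353.4
  M: 6676 − 3(494.1) = 5194
  R: 0 + 2(494.1) = 988.2
Total out = 6535 kmol; y_R = 988.2 / 6535 = 0.1512.

0.151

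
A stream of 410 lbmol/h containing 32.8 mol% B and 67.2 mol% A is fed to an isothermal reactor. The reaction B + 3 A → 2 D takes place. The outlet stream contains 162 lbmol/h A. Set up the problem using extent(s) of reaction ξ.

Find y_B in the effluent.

For A: n = n₀ − 3ξ → 162 = 275.5 − 3ξ, giving ξ = 37.84 lbmol/h.
Outlet amounts (n = n₀ + ν ξ):
  B: 134.5 − 1(37.84) = 96.64
  A: 275.5 − 3(37.84) = 162
  D: 0 + 2(37.84) = 75.68
Total out = 334.3 lbmol/h; y_B = 96.64 / 334.3 = 0.2891.

0.289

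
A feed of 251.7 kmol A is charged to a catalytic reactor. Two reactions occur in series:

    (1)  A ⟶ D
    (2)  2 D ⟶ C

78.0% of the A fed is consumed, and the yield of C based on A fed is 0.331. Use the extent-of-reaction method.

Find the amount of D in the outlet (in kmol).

Conversion of A: A consumed = 1ξ₁ = 0.78 × 251.7 → ξ₁ = 196.3 kmol.
Yield of C: 1ξ₂ / 251.7 = 0.331 → ξ₂ = 83.31 kmol.
Outlet amounts (n = n₀ + Σ ν·ξ):
  A: 251.7 − 1(196.3) = 55.37
  D: 0 + 1(196.3) − 2(83.31) = 29.7
  C: 0 + 1(83.31) = 83.31

29.7 kmol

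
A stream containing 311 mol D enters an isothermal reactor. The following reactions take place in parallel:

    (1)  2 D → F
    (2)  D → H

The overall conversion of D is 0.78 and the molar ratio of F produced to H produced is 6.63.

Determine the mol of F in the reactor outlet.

Conversion of D: D consumed = 0.78 × 311 = 242.6 mol = 2ξ₁ + 1ξ₂.
Selectivity: 1ξ₁ / (1ξ₂) = 6.63 → ξ₁ = 6.63 ξ₂.
Substitute: (2·6.63 + 1) ξ₂ = 242.6 → ξ₂ = 17.01 mol, ξ₁ = 112.8 mol.
Outlet amounts (n = n₀ + Σ ν·ξ):
  D: 311 − 2(112.8) − 1(17.01) = 68.42
  F: 0 + 1(112.8) = 112.8
  H: 0 + 1(17.01) = 17.01

113 mol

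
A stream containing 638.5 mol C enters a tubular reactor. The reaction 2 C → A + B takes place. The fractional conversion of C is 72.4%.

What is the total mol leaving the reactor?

C reacted = 0.724 × 638.5 = 462.3 mol; ν_C = −2, so ξ = 462.3/2 = 231.1 mol.
Outlet amounts (n = n₀ + ν ξ):
  C: 638.5 − 2(231.1) = 176.2
  A: 0 + 1(231.1) = 231.1
  B: 0 + 1(231.1) = 231.1
Total out = 176.2 + 231.1 + 231.1 = 638.5 mol.

638 mol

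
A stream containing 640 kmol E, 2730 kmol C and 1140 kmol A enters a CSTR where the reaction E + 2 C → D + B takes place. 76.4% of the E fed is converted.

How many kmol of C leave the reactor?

E reacted = 0.764 × 640 = 489 kmol; ν_E = −1, so ξ = 489/1 = 489 kmol.
Outlet amounts (n = n₀ + ν ξ):
  E: 640 − 1(489) = 151
  C: 2730 − 2(489) = 1752
  D: 0 + 1(489) = 489
  B: 0 + 1(489) = 489
  A: 1140 (inert)

1750 kmol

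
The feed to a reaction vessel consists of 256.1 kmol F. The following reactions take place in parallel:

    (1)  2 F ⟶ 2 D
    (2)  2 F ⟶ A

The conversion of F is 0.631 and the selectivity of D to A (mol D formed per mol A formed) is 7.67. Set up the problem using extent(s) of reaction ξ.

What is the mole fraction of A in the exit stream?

Conversion of F: F consumed = 0.631 × 256.1 = 161.6 kmol = 2ξ₁ + 2ξ₂.
Selectivity: 2ξ₁ / (1ξ₂) = 7.67 → ξ₁ = 3.835 ξ₂.
Substitute: (2·3.835 + 2) ξ₂ = 161.6 → ξ₂ = 16.71 kmol, ξ₁ = 64.09 kmol.
Outlet amounts (n = n₀ + Σ ν·ξ):
  F: 256.1 − 2(64.09) − 2(16.71) = 94.5
  D: 0 + 2(64.09) = 128.2
  A: 0 + 1(16.71) = 16.71
Total out = 239.4 kmol; y_A = 16.71 / 239.4 = 0.06981.

0.0698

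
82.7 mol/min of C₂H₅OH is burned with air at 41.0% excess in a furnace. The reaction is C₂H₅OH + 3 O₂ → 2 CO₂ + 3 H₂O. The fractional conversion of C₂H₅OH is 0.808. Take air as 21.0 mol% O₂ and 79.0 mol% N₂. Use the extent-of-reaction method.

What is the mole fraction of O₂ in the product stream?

0.0823

Stoichiometric O₂ = 3 × 82.7 = 248.1 mol/min; O₂ fed = 248.1 × 1.410 = 349.8 mol/min.
N₂ fed = 349.8 × 79/21 = 1316 mol/min.
Fuel reacted = 0.808 × 82.7 → ξ = 66.82 mol/min.
Outlet (n = n₀ + ν ξ):
  C₂H₅OH: 82.7 − 1(66.82) = 15.88
  O₂: 349.8 − 3(66.82) = 149.4
  N₂: 1316 (inert)
  CO₂: 0 + 2(66.82) = 133.6
  H₂O: 0 + 3(66.82) = 200.5
Total out = 1815 mol/min; y_O₂ = 149.4 / 1815 = 0.08227.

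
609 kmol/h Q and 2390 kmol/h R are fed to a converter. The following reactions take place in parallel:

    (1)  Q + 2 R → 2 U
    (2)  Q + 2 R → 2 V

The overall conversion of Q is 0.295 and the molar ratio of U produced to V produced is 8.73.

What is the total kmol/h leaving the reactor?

2820 kmol/h

Conversion of Q: Q consumed = 0.295 × 609 = 179.7 kmol/h = 1ξ₁ + 1ξ₂.
Selectivity: 2ξ₁ / (2ξ₂) = 8.73 → ξ₁ = 8.73 ξ₂.
Substitute: (1·8.73 + 1) ξ₂ = 179.7 → ξ₂ = 18.46 kmol/h, ξ₁ = 161.2 kmol/h.
Outlet amounts (n = n₀ + Σ ν·ξ):
  Q: 609 − 1(161.2) − 1(18.46) = 429.3
  R: 2390 − 2(161.2) − 2(18.46) = 2031
  U: 0 + 2(161.2) = 322.4
  V: 0 + 2(18.46) = 36.93
Total out = 429.3 + 2031 + 322.4 + 36.93 = 2819 kmol/h.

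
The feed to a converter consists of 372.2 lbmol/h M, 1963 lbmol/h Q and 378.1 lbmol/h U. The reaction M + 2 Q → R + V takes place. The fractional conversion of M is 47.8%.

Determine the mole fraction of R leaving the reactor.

M reacted = 0.478 × 372.2 = 177.9 lbmol/h; ν_M = −1, so ξ = 177.9/1 = 177.9 lbmol/h.
Outlet amounts (n = n₀ + ν ξ):
  M: 372.2 − 1(177.9) = 194.3
  Q: 1963 − 2(177.9) = 1607
  R: 0 + 1(177.9) = 177.9
  V: 0 + 1(177.9) = 177.9
  U: 378.1 (inert)
Total out = 2535 lbmol/h; y_R = 177.9 / 2535 = 0.07017.

0.0702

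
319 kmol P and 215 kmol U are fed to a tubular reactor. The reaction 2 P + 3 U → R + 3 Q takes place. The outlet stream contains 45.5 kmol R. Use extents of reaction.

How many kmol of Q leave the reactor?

For R: n = n₀ + 1ξ → 45.5 = 0 + 1ξ, giving ξ = 45.5 kmol.
Outlet amounts (n = n₀ + ν ξ):
  P: 319 − 2(45.5) = 228
  U: 215 − 3(45.5) = 78.5
  R: 0 + 1(45.5) = 45.5
  Q: 0 + 3(45.5) = 136.5

136 kmol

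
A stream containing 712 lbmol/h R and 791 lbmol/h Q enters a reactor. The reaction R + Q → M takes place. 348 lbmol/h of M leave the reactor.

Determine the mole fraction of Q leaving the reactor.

For M: n = n₀ + 1ξ → 348 = 0 + 1ξ, giving ξ = 348 lbmol/h.
Outlet amounts (n = n₀ + ν ξ):
  R: 712 − 1(348) = 364
  Q: 791 − 1(348) = 443
  M: 0 + 1(348) = 348
Total out = 1155 lbmol/h; y_Q = 443 / 1155 = 0.3835.

0.384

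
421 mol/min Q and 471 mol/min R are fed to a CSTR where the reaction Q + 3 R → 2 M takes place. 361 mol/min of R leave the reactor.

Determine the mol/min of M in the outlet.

For R: n = n₀ − 3ξ → 361 = 471 − 3ξ, giving ξ = 36.67 mol/min.
Outlet amounts (n = n₀ + ν ξ):
  Q: 421 − 1(36.67) = 384.3
  R: 471 − 3(36.67) = 361
  M: 0 + 2(36.67) = 73.33

73.3 mol/min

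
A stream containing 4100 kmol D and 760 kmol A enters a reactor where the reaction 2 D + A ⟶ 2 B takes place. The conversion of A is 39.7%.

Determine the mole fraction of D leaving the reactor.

A reacted = 0.397 × 760 = 301.7 kmol; ν_A = −1, so ξ = 301.7/1 = 301.7 kmol.
Outlet amounts (n = n₀ + ν ξ):
  D: 4100 − 2(301.7) = 3497
  A: 760 − 1(301.7) = 458.3
  B: 0 + 2(301.7) = 603.4
Total out = 4558 kmol; y_D = 3497 / 4558 = 0.7671.

0.767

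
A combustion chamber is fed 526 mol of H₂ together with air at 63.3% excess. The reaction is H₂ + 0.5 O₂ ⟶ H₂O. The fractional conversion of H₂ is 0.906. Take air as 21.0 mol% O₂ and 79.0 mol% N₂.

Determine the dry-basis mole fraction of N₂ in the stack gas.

Stoichiometric O₂ = 0.5 × 526 = 263 mol; O₂ fed = 263 × 1.633 = 429.5 mol.
N₂ fed = 429.5 × 79/21 = 1616 mol.
Fuel reacted = 0.906 × 526 → ξ = 476.6 mol.
Outlet (n = n₀ + ν ξ):
  H₂: 526 − 1(476.6) = 49.44
  O₂: 429.5 − 0.5(476.6) = 191.2
  N₂: 1616 (inert)
  H₂O: 0 + 1(476.6) = 476.6
Dry total = 1856 mol; y_N₂ (dry) = 1616 / 1856 = 0.8704.

0.87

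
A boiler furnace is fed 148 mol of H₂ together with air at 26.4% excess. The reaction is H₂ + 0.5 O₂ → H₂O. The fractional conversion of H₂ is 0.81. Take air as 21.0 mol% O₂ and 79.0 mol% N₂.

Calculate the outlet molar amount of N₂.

Stoichiometric O₂ = 0.5 × 148 = 74 mol; O₂ fed = 74 × 1.264 = 93.54 mol.
N₂ fed = 93.54 × 79/21 = 351.9 mol.
Fuel reacted = 0.81 × 148 → ξ = 119.9 mol.
Outlet (n = n₀ + ν ξ):
  H₂: 148 − 1(119.9) = 28.12
  O₂: 93.54 − 0.5(119.9) = 33.6
  N₂: 351.9 (inert)
  H₂O: 0 + 1(119.9) = 119.9

352 mol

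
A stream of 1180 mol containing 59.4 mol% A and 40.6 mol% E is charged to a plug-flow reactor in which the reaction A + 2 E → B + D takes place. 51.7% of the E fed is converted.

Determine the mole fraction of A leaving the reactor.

E reacted = 0.517 × 479.1 = 247.7 mol; ν_E = −2, so ξ = 247.7/2 = 123.8 mol.
Outlet amounts (n = n₀ + ν ξ):
  A: 700.9 − 1(123.8) = 577.1
  E: 479.1 − 2(123.8) = 231.4
  B: 0 + 1(123.8) = 123.8
  D: 0 + 1(123.8) = 123.8
Total out = 1056 mol; y_A = 577.1 / 1056 = 0.5464.

0.546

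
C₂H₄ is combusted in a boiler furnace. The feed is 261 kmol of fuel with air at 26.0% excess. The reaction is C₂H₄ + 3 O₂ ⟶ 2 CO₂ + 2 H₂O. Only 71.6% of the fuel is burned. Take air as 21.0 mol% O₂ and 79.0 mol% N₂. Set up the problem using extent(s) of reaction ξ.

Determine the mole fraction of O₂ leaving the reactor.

Stoichiometric O₂ = 3 × 261 = 783 kmol; O₂ fed = 783 × 1.260 = 986.6 kmol.
N₂ fed = 986.6 × 79/21 = 3711 kmol.
Fuel reacted = 0.716 × 261 → ξ = 186.9 kmol.
Outlet (n = n₀ + ν ξ):
  C₂H₄: 261 − 1(186.9) = 74.12
  O₂: 986.6 − 3(186.9) = 426
  N₂: 3711 (inert)
  CO₂: 0 + 2(186.9) = 373.8
  H₂O: 0 + 2(186.9) = 373.8
Total out = 4959 kmol; y_O₂ = 426 / 4959 = 0.08589.

0.0859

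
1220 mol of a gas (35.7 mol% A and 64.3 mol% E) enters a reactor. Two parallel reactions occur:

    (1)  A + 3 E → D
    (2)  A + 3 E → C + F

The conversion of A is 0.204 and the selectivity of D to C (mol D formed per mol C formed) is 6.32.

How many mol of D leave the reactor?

Conversion of A: A consumed = 0.204 × 435.5 = 88.85 mol = 1ξ₁ + 1ξ₂.
Selectivity: 1ξ₁ / (1ξ₂) = 6.32 → ξ₁ = 6.32 ξ₂.
Substitute: (1·6.32 + 1) ξ₂ = 88.85 → ξ₂ = 12.14 mol, ξ₁ = 76.71 mol.
Outlet amounts (n = n₀ + Σ ν·ξ):
  A: 435.5 − 1(76.71) − 1(12.14) = 346.7
  E: 784.5 − 3(76.71) − 3(12.14) = 517.9
  D: 0 + 1(76.71) = 76.71
  C: 0 + 1(12.14) = 12.14
  F: 0 + 1(12.14) = 12.14

76.7 mol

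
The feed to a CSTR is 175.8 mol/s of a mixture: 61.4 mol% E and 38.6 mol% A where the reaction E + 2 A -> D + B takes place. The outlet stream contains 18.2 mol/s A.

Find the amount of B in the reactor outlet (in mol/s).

For A: n = n₀ − 2ξ → 18.2 = 67.86 − 2ξ, giving ξ = 24.83 mol/s.
Outlet amounts (n = n₀ + ν ξ):
  E: 107.9 − 1(24.83) = 83.11
  A: 67.86 − 2(24.83) = 18.2
  D: 0 + 1(24.83) = 24.83
  B: 0 + 1(24.83) = 24.83

24.8 mol/s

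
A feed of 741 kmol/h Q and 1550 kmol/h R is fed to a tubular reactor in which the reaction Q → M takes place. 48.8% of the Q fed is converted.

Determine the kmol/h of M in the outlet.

362 kmol/h

Q reacted = 0.488 × 741 = 361.6 kmol/h; ν_Q = −1, so ξ = 361.6/1 = 361.6 kmol/h.
Outlet amounts (n = n₀ + ν ξ):
  Q: 741 − 1(361.6) = 379.4
  M: 0 + 1(361.6) = 361.6
  R: 1550 (inert)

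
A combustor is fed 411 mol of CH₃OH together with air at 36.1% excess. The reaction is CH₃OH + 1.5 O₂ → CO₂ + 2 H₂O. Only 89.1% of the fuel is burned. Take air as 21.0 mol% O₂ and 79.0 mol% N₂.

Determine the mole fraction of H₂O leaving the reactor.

Stoichiometric O₂ = 1.5 × 411 = 616.5 mol; O₂ fed = 616.5 × 1.361 = 839.1 mol.
N₂ fed = 839.1 × 79/21 = 3156 mol.
Fuel reacted = 0.891 × 411 → ξ = 366.2 mol.
Outlet (n = n₀ + ν ξ):
  CH₃OH: 411 − 1(366.2) = 44.8
  O₂: 839.1 − 1.5(366.2) = 289.8
  N₂: 3156 (inert)
  CO₂: 0 + 1(366.2) = 366.2
  H₂O: 0 + 2(366.2) = 732.4
Total out = 4590 mol; y_H₂O = 732.4 / 4590 = 0.1596.

0.16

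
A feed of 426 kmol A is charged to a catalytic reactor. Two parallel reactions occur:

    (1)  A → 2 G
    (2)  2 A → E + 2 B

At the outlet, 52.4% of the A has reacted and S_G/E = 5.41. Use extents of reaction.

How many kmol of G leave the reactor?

Conversion of A: A consumed = 0.524 × 426 = 223.2 kmol = 1ξ₁ + 2ξ₂.
Selectivity: 2ξ₁ / (1ξ₂) = 5.41 → ξ₁ = 2.705 ξ₂.
Substitute: (1·2.705 + 2) ξ₂ = 223.2 → ξ₂ = 47.44 kmol, ξ₁ = 128.3 kmol.
Outlet amounts (n = n₀ + Σ ν·ξ):
  A: 426 − 1(128.3) − 2(47.44) = 202.8
  G: 0 + 2(128.3) = 256.7
  E: 0 + 1(47.44) = 47.44
  B: 0 + 2(47.44) = 94.89

257 kmol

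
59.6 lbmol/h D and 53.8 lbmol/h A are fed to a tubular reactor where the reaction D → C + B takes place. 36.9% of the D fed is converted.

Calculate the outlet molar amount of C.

D reacted = 0.369 × 59.6 = 21.99 lbmol/h; ν_D = −1, so ξ = 21.99/1 = 21.99 lbmol/h.
Outlet amounts (n = n₀ + ν ξ):
  D: 59.6 − 1(21.99) = 37.61
  C: 0 + 1(21.99) = 21.99
  B: 0 + 1(21.99) = 21.99
  A: 53.8 (inert)

22 lbmol/h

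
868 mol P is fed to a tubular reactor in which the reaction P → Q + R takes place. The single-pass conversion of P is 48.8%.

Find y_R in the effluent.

P reacted = 0.488 × 868 = 423.6 mol; ν_P = −1, so ξ = 423.6/1 = 423.6 mol.
Outlet amounts (n = n₀ + ν ξ):
  P: 868 − 1(423.6) = 444.4
  Q: 0 + 1(423.6) = 423.6
  R: 0 + 1(423.6) = 423.6
Total out = 1292 mol; y_R = 423.6 / 1292 = 0.328.

0.328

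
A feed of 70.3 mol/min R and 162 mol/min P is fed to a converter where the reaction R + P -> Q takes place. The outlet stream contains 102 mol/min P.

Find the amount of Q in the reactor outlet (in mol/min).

For P: n = n₀ − 1ξ → 102 = 162 − 1ξ, giving ξ = 60 mol/min.
Outlet amounts (n = n₀ + ν ξ):
  R: 70.3 − 1(60) = 10.3
  P: 162 − 1(60) = 102
  Q: 0 + 1(60) = 60

60 mol/min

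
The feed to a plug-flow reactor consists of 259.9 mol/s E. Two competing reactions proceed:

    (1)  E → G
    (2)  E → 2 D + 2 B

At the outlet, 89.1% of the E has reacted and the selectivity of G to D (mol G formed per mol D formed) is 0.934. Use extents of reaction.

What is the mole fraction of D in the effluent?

Conversion of E: E consumed = 0.891 × 259.9 = 231.6 mol/s = 1ξ₁ + 1ξ₂.
Selectivity: 1ξ₁ / (2ξ₂) = 0.934 → ξ₁ = 1.868 ξ₂.
Substitute: (1·1.868 + 1) ξ₂ = 231.6 → ξ₂ = 80.74 mol/s, ξ₁ = 150.8 mol/s.
Outlet amounts (n = n₀ + Σ ν·ξ):
  E: 259.9 − 1(150.8) − 1(80.74) = 28.33
  G: 0 + 1(150.8) = 150.8
  D: 0 + 2(80.74) = 161.5
  B: 0 + 2(80.74) = 161.5
Total out = 502.1 mol/s; y_D = 161.5 / 502.1 = 0.3216.

0.322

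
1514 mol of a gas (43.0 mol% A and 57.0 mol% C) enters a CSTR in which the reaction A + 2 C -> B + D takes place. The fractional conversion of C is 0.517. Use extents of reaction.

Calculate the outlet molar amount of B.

C reacted = 0.517 × 863 = 446.2 mol; ν_C = −2, so ξ = 446.2/2 = 223.1 mol.
Outlet amounts (n = n₀ + ν ξ):
  A: 651 − 1(223.1) = 427.9
  C: 863 − 2(223.1) = 416.8
  B: 0 + 1(223.1) = 223.1
  D: 0 + 1(223.1) = 223.1

223 mol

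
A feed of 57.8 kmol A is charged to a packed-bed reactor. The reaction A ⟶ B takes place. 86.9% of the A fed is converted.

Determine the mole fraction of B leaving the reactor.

A reacted = 0.869 × 57.8 = 50.23 kmol; ν_A = −1, so ξ = 50.23/1 = 50.23 kmol.
Outlet amounts (n = n₀ + ν ξ):
  A: 57.8 − 1(50.23) = 7.572
  B: 0 + 1(50.23) = 50.23
Total out = 57.8 kmol; y_B = 50.23 / 57.8 = 0.869.

0.869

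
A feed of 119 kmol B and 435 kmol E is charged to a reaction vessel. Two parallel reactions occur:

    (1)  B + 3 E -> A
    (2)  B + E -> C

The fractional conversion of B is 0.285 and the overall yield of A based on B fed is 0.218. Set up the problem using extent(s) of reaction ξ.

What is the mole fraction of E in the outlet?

0.746

Yield of A: 1ξ₁ / 119 = 0.218 → ξ₁ = 25.94 kmol.
Conversion of B: 1ξ₁ + 1ξ₂ = 0.285 × 119 = 33.91 → ξ₂ = 7.973 kmol.
Outlet amounts (n = n₀ + Σ ν·ξ):
  B: 119 − 1(25.94) − 1(7.973) = 85.09
  E: 435 − 3(25.94) − 1(7.973) = 349.2
  A: 0 + 1(25.94) = 25.94
  C: 0 + 1(7.973) = 7.973
Total out = 468.2 kmol; y_E = 349.2 / 468.2 = 0.7458.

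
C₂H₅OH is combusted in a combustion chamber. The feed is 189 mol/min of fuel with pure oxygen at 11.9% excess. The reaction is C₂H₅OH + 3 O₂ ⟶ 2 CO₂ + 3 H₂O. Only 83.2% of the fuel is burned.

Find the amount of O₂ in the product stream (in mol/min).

Stoichiometric O₂ = 3 × 189 = 567 mol/min; O₂ fed = 567 × 1.119 = 634.5 mol/min.
Fuel reacted = 0.832 × 189 → ξ = 157.2 mol/min.
Outlet (n = n₀ + ν ξ):
  C₂H₅OH: 189 − 1(157.2) = 31.75
  O₂: 634.5 − 3(157.2) = 162.7
  CO₂: 0 + 2(157.2) = 314.5
  H₂O: 0 + 3(157.2) = 471.7

163 mol/min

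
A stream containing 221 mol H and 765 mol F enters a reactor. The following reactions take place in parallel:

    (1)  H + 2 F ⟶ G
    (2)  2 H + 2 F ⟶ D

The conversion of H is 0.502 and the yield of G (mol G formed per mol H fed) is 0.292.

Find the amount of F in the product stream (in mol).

590 mol

Yield of G: 1ξ₁ / 221 = 0.292 → ξ₁ = 64.53 mol.
Conversion of H: 1ξ₁ + 2ξ₂ = 0.502 × 221 = 110.9 → ξ₂ = 23.21 mol.
Outlet amounts (n = n₀ + Σ ν·ξ):
  H: 221 − 1(64.53) − 2(23.21) = 110.1
  F: 765 − 2(64.53) − 2(23.21) = 589.5
  G: 0 + 1(64.53) = 64.53
  D: 0 + 1(23.21) = 23.21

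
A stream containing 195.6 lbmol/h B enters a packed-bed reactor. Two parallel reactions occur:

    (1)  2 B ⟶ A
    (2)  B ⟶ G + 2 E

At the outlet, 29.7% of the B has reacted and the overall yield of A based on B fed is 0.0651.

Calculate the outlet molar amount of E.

Yield of A: 1ξ₁ / 195.6 = 0.0651 → ξ₁ = 12.73 lbmol/h.
Conversion of B: 2ξ₁ + 1ξ₂ = 0.297 × 195.6 = 58.09 → ξ₂ = 32.63 lbmol/h.
Outlet amounts (n = n₀ + Σ ν·ξ):
  B: 195.6 − 2(12.73) − 1(32.63) = 137.5
  A: 0 + 1(12.73) = 12.73
  G: 0 + 1(32.63) = 32.63
  E: 0 + 2(32.63) = 65.25

65.3 lbmol/h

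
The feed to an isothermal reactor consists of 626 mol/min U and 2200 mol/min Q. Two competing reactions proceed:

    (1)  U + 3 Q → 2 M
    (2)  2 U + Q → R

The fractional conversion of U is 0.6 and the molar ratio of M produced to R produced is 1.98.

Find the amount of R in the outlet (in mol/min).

126 mol/min

Conversion of U: U consumed = 0.6 × 626 = 375.6 mol/min = 1ξ₁ + 2ξ₂.
Selectivity: 2ξ₁ / (1ξ₂) = 1.98 → ξ₁ = 0.99 ξ₂.
Substitute: (1·0.99 + 2) ξ₂ = 375.6 → ξ₂ = 125.6 mol/min, ξ₁ = 124.4 mol/min.
Outlet amounts (n = n₀ + Σ ν·ξ):
  U: 626 − 1(124.4) − 2(125.6) = 250.4
  Q: 2200 − 3(124.4) − 1(125.6) = 1701
  M: 0 + 2(124.4) = 248.7
  R: 0 + 1(125.6) = 125.6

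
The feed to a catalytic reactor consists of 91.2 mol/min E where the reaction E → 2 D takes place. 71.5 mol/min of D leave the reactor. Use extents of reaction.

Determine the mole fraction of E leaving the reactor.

0.437

For D: n = n₀ + 2ξ → 71.5 = 0 + 2ξ, giving ξ = 35.75 mol/min.
Outlet amounts (n = n₀ + ν ξ):
  E: 91.2 − 1(35.75) = 55.45
  D: 0 + 2(35.75) = 71.5
Total out = 127 mol/min; y_E = 55.45 / 127 = 0.4368.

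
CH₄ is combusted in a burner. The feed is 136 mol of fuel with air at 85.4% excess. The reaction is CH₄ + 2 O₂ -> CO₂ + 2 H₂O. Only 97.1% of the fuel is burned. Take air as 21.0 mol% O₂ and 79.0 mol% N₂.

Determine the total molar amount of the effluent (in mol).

Stoichiometric O₂ = 2 × 136 = 272 mol; O₂ fed = 272 × 1.854 = 504.3 mol.
N₂ fed = 504.3 × 79/21 = 1897 mol.
Fuel reacted = 0.971 × 136 → ξ = 132.1 mol.
Outlet (n = n₀ + ν ξ):
  CH₄: 136 − 1(132.1) = 3.944
  O₂: 504.3 − 2(132.1) = 240.2
  N₂: 1897 (inert)
  CO₂: 0 + 1(132.1) = 132.1
  H₂O: 0 + 2(132.1) = 264.1
Total out = 3.944 + 240.2 + 1897 + 132.1 + 264.1 = 2537 mol.

2540 mol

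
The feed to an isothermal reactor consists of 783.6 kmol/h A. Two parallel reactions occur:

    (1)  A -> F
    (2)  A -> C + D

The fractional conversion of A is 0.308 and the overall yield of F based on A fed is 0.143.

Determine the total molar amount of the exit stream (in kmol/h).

913 kmol/h

Yield of F: 1ξ₁ / 783.6 = 0.143 → ξ₁ = 112.1 kmol/h.
Conversion of A: 1ξ₁ + 1ξ₂ = 0.308 × 783.6 = 241.3 → ξ₂ = 129.3 kmol/h.
Outlet amounts (n = n₀ + Σ ν·ξ):
  A: 783.6 − 1(112.1) − 1(129.3) = 542.3
  F: 0 + 1(112.1) = 112.1
  C: 0 + 1(129.3) = 129.3
  D: 0 + 1(129.3) = 129.3
Total out = 542.3 + 112.1 + 129.3 + 129.3 = 912.9 kmol/h.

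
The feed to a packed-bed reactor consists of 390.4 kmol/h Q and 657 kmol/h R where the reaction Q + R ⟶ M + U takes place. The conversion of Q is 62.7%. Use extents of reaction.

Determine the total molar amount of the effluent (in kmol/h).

Q reacted = 0.627 × 390.4 = 244.8 kmol/h; ν_Q = −1, so ξ = 244.8/1 = 244.8 kmol/h.
Outlet amounts (n = n₀ + ν ξ):
  Q: 390.4 − 1(244.8) = 145.6
  R: 657 − 1(244.8) = 412.2
  M: 0 + 1(244.8) = 244.8
  U: 0 + 1(244.8) = 244.8
Total out = 145.6 + 412.2 + 244.8 + 244.8 = 1047 kmol/h.

1050 kmol/h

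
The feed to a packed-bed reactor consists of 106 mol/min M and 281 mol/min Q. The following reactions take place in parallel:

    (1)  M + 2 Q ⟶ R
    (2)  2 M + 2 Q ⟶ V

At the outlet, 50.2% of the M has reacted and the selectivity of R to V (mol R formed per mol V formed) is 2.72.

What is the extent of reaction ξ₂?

Conversion of M: M consumed = 0.502 × 106 = 53.21 mol/min = 1ξ₁ + 2ξ₂.
Selectivity: 1ξ₁ / (1ξ₂) = 2.72 → ξ₁ = 2.72 ξ₂.
Substitute: (1·2.72 + 2) ξ₂ = 53.21 → ξ₂ = 11.27 mol/min, ξ₁ = 30.66 mol/min.
Outlet amounts (n = n₀ + Σ ν·ξ):
  M: 106 − 1(30.66) − 2(11.27) = 52.79
  Q: 281 − 2(30.66) − 2(11.27) = 197.1
  R: 0 + 1(30.66) = 30.66
  V: 0 + 1(11.27) = 11.27

ξ₂ = 11.3 mol/min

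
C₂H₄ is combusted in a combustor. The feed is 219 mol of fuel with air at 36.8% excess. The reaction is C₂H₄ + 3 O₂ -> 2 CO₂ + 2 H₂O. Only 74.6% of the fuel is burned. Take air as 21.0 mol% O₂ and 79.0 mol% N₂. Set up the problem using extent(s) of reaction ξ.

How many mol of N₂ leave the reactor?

3380 mol

Stoichiometric O₂ = 3 × 219 = 657 mol; O₂ fed = 657 × 1.368 = 898.8 mol.
N₂ fed = 898.8 × 79/21 = 3381 mol.
Fuel reacted = 0.746 × 219 → ξ = 163.4 mol.
Outlet (n = n₀ + ν ξ):
  C₂H₄: 219 − 1(163.4) = 55.63
  O₂: 898.8 − 3(163.4) = 408.7
  N₂: 3381 (inert)
  CO₂: 0 + 2(163.4) = 326.7
  H₂O: 0 + 2(163.4) = 326.7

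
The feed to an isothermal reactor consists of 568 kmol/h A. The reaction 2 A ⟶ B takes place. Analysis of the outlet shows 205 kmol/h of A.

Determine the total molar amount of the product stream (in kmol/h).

386 kmol/h

For A: n = n₀ − 2ξ → 205 = 568 − 2ξ, giving ξ = 181.5 kmol/h.
Outlet amounts (n = n₀ + ν ξ):
  A: 568 − 2(181.5) = 205
  B: 0 + 1(181.5) = 181.5
Total out = 205 + 181.5 = 386.5 kmol/h.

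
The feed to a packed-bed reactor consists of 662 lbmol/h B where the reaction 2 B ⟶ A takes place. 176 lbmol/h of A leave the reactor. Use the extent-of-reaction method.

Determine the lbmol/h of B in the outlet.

310 lbmol/h

For A: n = n₀ + 1ξ → 176 = 0 + 1ξ, giving ξ = 176 lbmol/h.
Outlet amounts (n = n₀ + ν ξ):
  B: 662 − 2(176) = 310
  A: 0 + 1(176) = 176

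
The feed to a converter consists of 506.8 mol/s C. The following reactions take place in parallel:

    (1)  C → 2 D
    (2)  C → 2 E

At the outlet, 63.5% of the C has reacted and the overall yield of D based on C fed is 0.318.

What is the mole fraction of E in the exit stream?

Yield of D: 2ξ₁ / 506.8 = 0.318 → ξ₁ = 80.58 mol/s.
Conversion of C: 1ξ₁ + 1ξ₂ = 0.635 × 506.8 = 321.8 → ξ₂ = 241.2 mol/s.
Outlet amounts (n = n₀ + Σ ν·ξ):
  C: 506.8 − 1(80.58) − 1(241.2) = 185
  D: 0 + 2(80.58) = 161.2
  E: 0 + 2(241.2) = 482.5
Total out = 828.6 mol/s; y_E = 482.5 / 828.6 = 0.5823.

0.582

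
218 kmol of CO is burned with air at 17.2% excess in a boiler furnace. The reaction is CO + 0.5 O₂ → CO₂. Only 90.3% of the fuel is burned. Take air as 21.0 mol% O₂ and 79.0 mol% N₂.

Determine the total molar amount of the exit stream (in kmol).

Stoichiometric O₂ = 0.5 × 218 = 109 kmol; O₂ fed = 109 × 1.172 = 127.7 kmol.
N₂ fed = 127.7 × 79/21 = 480.6 kmol.
Fuel reacted = 0.903 × 218 → ξ = 196.9 kmol.
Outlet (n = n₀ + ν ξ):
  CO: 218 − 1(196.9) = 21.15
  O₂: 127.7 − 0.5(196.9) = 29.32
  N₂: 480.6 (inert)
  CO₂: 0 + 1(196.9) = 196.9
Total out = 21.15 + 29.32 + 480.6 + 196.9 = 727.9 kmol.

728 kmol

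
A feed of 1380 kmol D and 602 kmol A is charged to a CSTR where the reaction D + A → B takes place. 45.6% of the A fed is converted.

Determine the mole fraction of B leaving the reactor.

A reacted = 0.456 × 602 = 274.5 kmol; ν_A = −1, so ξ = 274.5/1 = 274.5 kmol.
Outlet amounts (n = n₀ + ν ξ):
  D: 1380 − 1(274.5) = 1105
  A: 602 − 1(274.5) = 327.5
  B: 0 + 1(274.5) = 274.5
Total out = 1707 kmol; y_B = 274.5 / 1707 = 0.1608.

0.161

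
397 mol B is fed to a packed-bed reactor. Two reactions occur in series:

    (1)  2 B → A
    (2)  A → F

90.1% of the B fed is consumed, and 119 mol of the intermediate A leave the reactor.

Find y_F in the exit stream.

0.274

Conversion of B: B consumed = 2ξ₁ = 0.901 × 397 → ξ₁ = 178.8 mol.
A balance: n_A = 0 + 1ξ₁ − 1ξ₂ = 119 → ξ₂ = (1·178.8 − 119)/1 = 59.85 mol.
Outlet amounts (n = n₀ + Σ ν·ξ):
  B: 397 − 2(178.8) = 39.3
  A: 0 + 1(178.8) − 1(59.85) = 119
  F: 0 + 1(59.85) = 59.85
Total out = 218.2 mol; y_F = 59.85 / 218.2 = 0.2743.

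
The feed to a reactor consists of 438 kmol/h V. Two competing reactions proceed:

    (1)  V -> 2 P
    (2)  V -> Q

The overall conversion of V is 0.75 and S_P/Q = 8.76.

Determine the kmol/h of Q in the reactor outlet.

61.1 kmol/h

Conversion of V: V consumed = 0.75 × 438 = 328.5 kmol/h = 1ξ₁ + 1ξ₂.
Selectivity: 2ξ₁ / (1ξ₂) = 8.76 → ξ₁ = 4.38 ξ₂.
Substitute: (1·4.38 + 1) ξ₂ = 328.5 → ξ₂ = 61.06 kmol/h, ξ₁ = 267.4 kmol/h.
Outlet amounts (n = n₀ + Σ ν·ξ):
  V: 438 − 1(267.4) − 1(61.06) = 109.5
  P: 0 + 2(267.4) = 534.9
  Q: 0 + 1(61.06) = 61.06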